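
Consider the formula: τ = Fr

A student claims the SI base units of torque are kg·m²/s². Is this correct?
Units of each symbol in τ = Fr:
  F (force): kg·m/s²
  r (lever arm): m

Multiplying the contributions: [kg·m/s²] · [m]
Adding exponents of each base unit: kg: 1, m: 2, s: -2
SI base units of torque: kg·m²/s²

The claimed units kg·m²/s² match the derived units, so the claim is correct.

Answer: Yes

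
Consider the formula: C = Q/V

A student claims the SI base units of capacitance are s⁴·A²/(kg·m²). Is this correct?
Units of each symbol in C = Q/V:
  Q (charge, in coulombs): s·A
  V (voltage, in volts): kg·m²/(s³·A)  → in the denominator, contributes s³·A/(kg·m²)

Multiplying the contributions: [s·A] · [s³·A/(kg·m²)]
Adding exponents of each base unit: kg: -1, m: -2, s: 4, A: 2
SI base units of capacitance: s⁴·A²/(kg·m²)

The claimed units s⁴·A²/(kg·m²) match the derived units, so the claim is correct.

Answer: Yes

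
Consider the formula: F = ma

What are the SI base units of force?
Units of each symbol in F = ma:
  m (mass): kg
  a (acceleration): m/s²

Multiplying the contributions: [kg] · [m/s²]
Adding exponents of each base unit: kg: 1, m: 1, s: -2
SI base units of force: kg·m/s²

Answer: kg·m/s²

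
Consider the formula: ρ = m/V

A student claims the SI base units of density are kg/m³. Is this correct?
Units of each symbol in ρ = m/V:
  m (mass): kg
  V (volume): m³  → in the denominator, contributes 1/m³

Multiplying the contributions: [kg] · [1/m³]
Adding exponents of each base unit: kg: 1, m: -3
SI base units of density: kg/m³

The claimed units kg/m³ match the derived units, so the claim is correct.

Answer: Yes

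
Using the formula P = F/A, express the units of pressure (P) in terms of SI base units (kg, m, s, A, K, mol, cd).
Units of each symbol in P = F/A:
  F (force): kg·m/s²
  A (area): m²  → in the denominator, contributes 1/m²

Multiplying the contributions: [kg·m/s²] · [1/m²]
Adding exponents of each base unit: kg: 1, m: -1, s: -2
SI base units of pressure: kg/(m·s²)

Answer: kg/(m·s²)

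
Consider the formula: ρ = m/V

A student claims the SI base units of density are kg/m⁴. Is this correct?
Units of each symbol in ρ = m/V:
  m (mass): kg
  V (volume): m³  → in the denominator, contributes 1/m³

Multiplying the contributions: [kg] · [1/m³]
Adding exponents of each base unit: kg: 1, m: -3
SI base units of density: kg/m³

The claimed units kg/m⁴ (exponents kg: 1, m: -4) do not match the derived units kg/m³ (exponents kg: 1, m: -3), so the claim is incorrect.

Answer: No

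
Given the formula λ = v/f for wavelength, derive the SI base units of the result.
Units of each symbol in λ = v/f:
  v (wave speed): m/s
  f (frequency): 1/s  → in the denominator, contributes s

Multiplying the contributions: [m/s] · [s]
Adding exponents of each base unit: m: 1
SI base units of wavelength: m

Answer: m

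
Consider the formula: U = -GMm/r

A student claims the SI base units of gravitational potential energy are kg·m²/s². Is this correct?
Units of each symbol in U = -GMm/r:
  G (gravitational constant): m³/(kg·s²)
  M (mass): kg
  m (mass): kg
  r (distance): m  → in the denominator, contributes 1/m
  The minus sign does not affect the units.

Multiplying the contributions: [m³/(kg·s²)] · [kg] · [kg] · [1/m]
Adding exponents of each base unit: kg: 1, m: 2, s: -2
SI base units of gravitational potential energy: kg·m²/s²

The claimed units kg·m²/s² match the derived units, so the claim is correct.

Answer: Yes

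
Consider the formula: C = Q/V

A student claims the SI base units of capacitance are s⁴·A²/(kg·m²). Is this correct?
Units of each symbol in C = Q/V:
  Q (charge, in coulombs): s·A
  V (voltage, in volts): kg·m²/(s³·A)  → in the denominator, contributes s³·A/(kg·m²)

Multiplying the contributions: [s·A] · [s³·A/(kg·m²)]
Adding exponents of each base unit: kg: -1, m: -2, s: 4, A: 2
SI base units of capacitance: s⁴·A²/(kg·m²)

The claimed units s⁴·A²/(kg·m²) match the derived units, so the claim is correct.

Answer: Yes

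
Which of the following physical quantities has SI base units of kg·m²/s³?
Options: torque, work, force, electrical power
Checking the SI base units of each option:
  torque (τ = Fr): kg·m²/s²  ✗
  work (W = Fd): kg·m²/s²  ✗
  force (F = ma): kg·m/s²  ✗
  electrical power (P = IV): kg·m²/s³  ✓ matches

Only electrical power has units kg·m²/s³.

Answer: electrical power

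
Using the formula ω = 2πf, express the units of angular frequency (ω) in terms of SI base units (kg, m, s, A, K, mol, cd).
Units of each symbol in ω = 2πf:
  f (frequency): 1/s
  The factor 2π is dimensionless.

Multiplying the contributions: [1/s]
Adding exponents of each base unit: s: -1
SI base units of angular frequency: 1/s

Answer: 1/s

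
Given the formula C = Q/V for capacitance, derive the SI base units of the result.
Units of each symbol in C = Q/V:
  Q (charge, in coulombs): s·A
  V (voltage, in volts): kg·m²/(s³·A)  → in the denominator, contributes s³·A/(kg·m²)

Multiplying the contributions: [s·A] · [s³·A/(kg·m²)]
Adding exponents of each base unit: kg: -1, m: -2, s: 4, A: 2
SI base units of capacitance: s⁴·A²/(kg·m²)

Answer: s⁴·A²/(kg·m²)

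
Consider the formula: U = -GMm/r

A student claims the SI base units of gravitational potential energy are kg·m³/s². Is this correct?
Units of each symbol in U = -GMm/r:
  G (gravitational constant): m³/(kg·s²)
  M (mass): kg
  m (mass): kg
  r (distance): m  → in the denominator, contributes 1/m
  The minus sign does not affect the units.

Multiplying the contributions: [m³/(kg·s²)] · [kg] · [kg] · [1/m]
Adding exponents of each base unit: kg: 1, m: 2, s: -2
SI base units of gravitational potential energy: kg·m²/s²

The claimed units kg·m³/s² (exponents kg: 1, m: 3, s: -2) do not match the derived units kg·m²/s² (exponents kg: 1, m: 2, s: -2), so the claim is incorrect.

Answer: No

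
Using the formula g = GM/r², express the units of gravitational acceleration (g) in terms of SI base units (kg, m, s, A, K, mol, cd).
Units of each symbol in g = GM/r²:
  G (gravitational constant): m³/(kg·s²)
  M (mass): kg
  r (distance): m  → to the power 2 in the denominator, contributes 1/m²

Multiplying the contributions: [m³/(kg·s²)] · [kg] · [1/m²]
Adding exponents of each base unit: m: 1, s: -2
SI base units of gravitational acceleration: m/s²

Answer: m/s²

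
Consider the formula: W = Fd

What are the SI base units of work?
Units of each symbol in W = Fd:
  F (force): kg·m/s²
  d (displacement): m

Multiplying the contributions: [kg·m/s²] · [m]
Adding exponents of each base unit: kg: 1, m: 2, s: -2
SI base units of work: kg·m²/s²

Answer: kg·m²/s²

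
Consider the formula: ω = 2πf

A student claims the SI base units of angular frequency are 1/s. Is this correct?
Units of each symbol in ω = 2πf:
  f (frequency): 1/s
  The factor 2π is dimensionless.

Multiplying the contributions: [1/s]
Adding exponents of each base unit: s: -1
SI base units of angular frequency: 1/s

The claimed units 1/s match the derived units, so the claim is correct.

Answer: Yes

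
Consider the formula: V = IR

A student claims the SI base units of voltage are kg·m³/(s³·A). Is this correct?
Units of each symbol in V = IR:
  I (current): A
  R (resistance, in ohms): kg·m²/(s³·A²)

Multiplying the contributions: [A] · [kg·m²/(s³·A²)]
Adding exponents of each base unit: kg: 1, m: 2, s: -3, A: -1
SI base units of voltage: kg·m²/(s³·A)

The claimed units kg·m³/(s³·A) (exponents kg: 1, m: 3, s: -3, A: -1) do not match the derived units kg·m²/(s³·A) (exponents kg: 1, m: 2, s: -3, A: -1), so the claim is incorrect.

Answer: No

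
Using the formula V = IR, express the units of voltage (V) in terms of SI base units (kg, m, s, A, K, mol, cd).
Units of each symbol in V = IR:
  I (current): A
  R (resistance, in ohms): kg·m²/(s³·A²)

Multiplying the contributions: [A] · [kg·m²/(s³·A²)]
Adding exponents of each base unit: kg: 1, m: 2, s: -3, A: -1
SI base units of voltage: kg·m²/(s³·A)

Answer: kg·m²/(s³·A)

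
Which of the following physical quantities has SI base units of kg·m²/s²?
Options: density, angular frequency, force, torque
Checking the SI base units of each option:
  density (ρ = m/V): kg/m³  ✗
  angular frequency (ω = 2πf): 1/s  ✗
  force (F = ma): kg·m/s²  ✗
  torque (τ = Fr): kg·m²/s²  ✓ matches

Only torque has units kg·m²/s².

Answer: torque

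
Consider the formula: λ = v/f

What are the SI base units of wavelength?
Units of each symbol in λ = v/f:
  v (wave speed): m/s
  f (frequency): 1/s  → in the denominator, contributes s

Multiplying the contributions: [m/s] · [s]
Adding exponents of each base unit: m: 1
SI base units of wavelength: m

Answer: m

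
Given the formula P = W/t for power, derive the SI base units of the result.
Units of each symbol in P = W/t:
  W (work): kg·m²/s²
  t (time): s  → in the denominator, contributes 1/s

Multiplying the contributions: [kg·m²/s²] · [1/s]
Adding exponents of each base unit: kg: 1, m: 2, s: -3
SI base units of power: kg·m²/s³

Answer: kg·m²/s³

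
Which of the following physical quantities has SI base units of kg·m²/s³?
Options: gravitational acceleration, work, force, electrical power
Checking the SI base units of each option:
  gravitational acceleration (g = GM/r²): m/s²  ✗
  work (W = Fd): kg·m²/s²  ✗
  force (F = ma): kg·m/s²  ✗
  electrical power (P = IV): kg·m²/s³  ✓ matches

Only electrical power has units kg·m²/s³.

Answer: electrical power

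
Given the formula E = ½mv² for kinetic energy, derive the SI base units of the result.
Units of each symbol in E = ½mv²:
  m (mass): kg
  v (speed): m/s  → to the power 2, contributes m²/s²
  The factor ½ is dimensionless.

Multiplying the contributions: [kg] · [m²/s²]
Adding exponents of each base unit: kg: 1, m: 2, s: -2
SI base units of kinetic energy: kg·m²/s²

Answer: kg·m²/s²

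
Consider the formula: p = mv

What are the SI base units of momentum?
Units of each symbol in p = mv:
  m (mass): kg
  v (velocity): m/s

Multiplying the contributions: [kg] · [m/s]
Adding exponents of each base unit: kg: 1, m: 1, s: -1
SI base units of momentum: kg·m/s

Answer: kg·m/s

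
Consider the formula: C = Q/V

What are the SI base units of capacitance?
Units of each symbol in C = Q/V:
  Q (charge, in coulombs): s·A
  V (voltage, in volts): kg·m²/(s³·A)  → in the denominator, contributes s³·A/(kg·m²)

Multiplying the contributions: [s·A] · [s³·A/(kg·m²)]
Adding exponents of each base unit: kg: -1, m: -2, s: 4, A: 2
SI base units of capacitance: s⁴·A²/(kg·m²)

Answer: s⁴·A²/(kg·m²)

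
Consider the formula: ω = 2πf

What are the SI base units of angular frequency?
Units of each symbol in ω = 2πf:
  f (frequency): 1/s
  The factor 2π is dimensionless.

Multiplying the contributions: [1/s]
Adding exponents of each base unit: s: -1
SI base units of angular frequency: 1/s

Answer: 1/s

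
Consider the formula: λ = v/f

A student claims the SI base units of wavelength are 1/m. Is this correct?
Units of each symbol in λ = v/f:
  v (wave speed): m/s
  f (frequency): 1/s  → in the denominator, contributes s

Multiplying the contributions: [m/s] · [s]
Adding exponents of each base unit: m: 1
SI base units of wavelength: m

The claimed units 1/m (exponents m: -1) do not match the derived units m (exponents m: 1), so the claim is incorrect.

Answer: No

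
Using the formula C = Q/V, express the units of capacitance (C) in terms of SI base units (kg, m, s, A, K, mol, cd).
Units of each symbol in C = Q/V:
  Q (charge, in coulombs): s·A
  V (voltage, in volts): kg·m²/(s³·A)  → in the denominator, contributes s³·A/(kg·m²)

Multiplying the contributions: [s·A] · [s³·A/(kg·m²)]
Adding exponents of each base unit: kg: -1, m: -2, s: 4, A: 2
SI base units of capacitance: s⁴·A²/(kg·m²)

Answer: s⁴·A²/(kg·m²)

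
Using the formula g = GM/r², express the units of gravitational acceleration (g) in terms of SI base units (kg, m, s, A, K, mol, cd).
Units of each symbol in g = GM/r²:
  G (gravitational constant): m³/(kg·s²)
  M (mass): kg
  r (distance): m  → to the power 2 in the denominator, contributes 1/m²

Multiplying the contributions: [m³/(kg·s²)] · [kg] · [1/m²]
Adding exponents of each base unit: m: 1, s: -2
SI base units of gravitational acceleration: m/s²

Answer: m/s²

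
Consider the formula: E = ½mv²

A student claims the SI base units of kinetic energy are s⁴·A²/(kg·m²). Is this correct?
Units of each symbol in E = ½mv²:
  m (mass): kg
  v (speed): m/s  → to the power 2, contributes m²/s²
  The factor ½ is dimensionless.

Multiplying the contributions: [kg] · [m²/s²]
Adding exponents of each base unit: kg: 1, m: 2, s: -2
SI base units of kinetic energy: kg·m²/s²

The claimed units s⁴·A²/(kg·m²) (exponents kg: -1, m: -2, s: 4, A: 2) do not match the derived units kg·m²/s² (exponents kg: 1, m: 2, s: -2), so the claim is incorrect.

Answer: No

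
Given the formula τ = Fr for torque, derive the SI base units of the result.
Units of each symbol in τ = Fr:
  F (force): kg·m/s²
  r (lever arm): m

Multiplying the contributions: [kg·m/s²] · [m]
Adding exponents of each base unit: kg: 1, m: 2, s: -2
SI base units of torque: kg·m²/s²

Answer: kg·m²/s²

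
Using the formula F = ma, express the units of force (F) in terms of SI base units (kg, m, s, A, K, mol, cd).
Units of each symbol in F = ma:
  m (mass): kg
  a (acceleration): m/s²

Multiplying the contributions: [kg] · [m/s²]
Adding exponents of each base unit: kg: 1, m: 1, s: -2
SI base units of force: kg·m/s²

Answer: kg·m/s²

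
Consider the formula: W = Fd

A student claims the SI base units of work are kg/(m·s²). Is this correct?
Units of each symbol in W = Fd:
  F (force): kg·m/s²
  d (displacement): m

Multiplying the contributions: [kg·m/s²] · [m]
Adding exponents of each base unit: kg: 1, m: 2, s: -2
SI base units of work: kg·m²/s²

The claimed units kg/(m·s²) (exponents kg: 1, m: -1, s: -2) do not match the derived units kg·m²/s² (exponents kg: 1, m: 2, s: -2), so the claim is incorrect.

Answer: No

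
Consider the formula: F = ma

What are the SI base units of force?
Units of each symbol in F = ma:
  m (mass): kg
  a (acceleration): m/s²

Multiplying the contributions: [kg] · [m/s²]
Adding exponents of each base unit: kg: 1, m: 1, s: -2
SI base units of force: kg·m/s²

Answer: kg·m/s²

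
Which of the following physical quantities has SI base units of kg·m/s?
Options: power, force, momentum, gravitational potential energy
Checking the SI base units of each option:
  power (P = W/t): kg·m²/s³  ✗
  force (F = ma): kg·m/s²  ✗
  momentum (p = mv): kg·m/s  ✓ matches
  gravitational potential energy (U = -GMm/r): kg·m²/s²  ✗

Only momentum has units kg·m/s.

Answer: momentum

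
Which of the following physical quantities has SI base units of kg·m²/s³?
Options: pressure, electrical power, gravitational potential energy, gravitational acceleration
Checking the SI base units of each option:
  pressure (P = F/A): kg/(m·s²)  ✗
  electrical power (P = IV): kg·m²/s³  ✓ matches
  gravitational potential energy (U = -GMm/r): kg·m²/s²  ✗
  gravitational acceleration (g = GM/r²): m/s²  ✗

Only electrical power has units kg·m²/s³.

Answer: electrical power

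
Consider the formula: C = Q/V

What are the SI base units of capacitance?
Units of each symbol in C = Q/V:
  Q (charge, in coulombs): s·A
  V (voltage, in volts): kg·m²/(s³·A)  → in the denominator, contributes s³·A/(kg·m²)

Multiplying the contributions: [s·A] · [s³·A/(kg·m²)]
Adding exponents of each base unit: kg: -1, m: -2, s: 4, A: 2
SI base units of capacitance: s⁴·A²/(kg·m²)

Answer: s⁴·A²/(kg·m²)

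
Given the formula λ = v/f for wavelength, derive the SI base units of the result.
Units of each symbol in λ = v/f:
  v (wave speed): m/s
  f (frequency): 1/s  → in the denominator, contributes s

Multiplying the contributions: [m/s] · [s]
Adding exponents of each base unit: m: 1
SI base units of wavelength: m

Answer: m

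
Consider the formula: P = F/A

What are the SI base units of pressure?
Units of each symbol in P = F/A:
  F (force): kg·m/s²
  A (area): m²  → in the denominator, contributes 1/m²

Multiplying the contributions: [kg·m/s²] · [1/m²]
Adding exponents of each base unit: kg: 1, m: -1, s: -2
SI base units of pressure: kg/(m·s²)

Answer: kg/(m·s²)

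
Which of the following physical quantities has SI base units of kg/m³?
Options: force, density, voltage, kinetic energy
Checking the SI base units of each option:
  force (F = ma): kg·m/s²  ✗
  density (ρ = m/V): kg/m³  ✓ matches
  voltage (V = IR): kg·m²/(s³·A)  ✗
  kinetic energy (E = ½mv²): kg·m²/s²  ✗

Only density has units kg/m³.

Answer: density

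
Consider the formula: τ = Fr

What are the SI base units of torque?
Units of each symbol in τ = Fr:
  F (force): kg·m/s²
  r (lever arm): m

Multiplying the contributions: [kg·m/s²] · [m]
Adding exponents of each base unit: kg: 1, m: 2, s: -2
SI base units of torque: kg·m²/s²

Answer: kg·m²/s²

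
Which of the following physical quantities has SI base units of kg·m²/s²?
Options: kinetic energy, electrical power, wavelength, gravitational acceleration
Checking the SI base units of each option:
  kinetic energy (E = ½mv²): kg·m²/s²  ✓ matches
  electrical power (P = IV): kg·m²/s³  ✗
  wavelength (λ = v/f): m  ✗
  gravitational acceleration (g = GM/r²): m/s²  ✗

Only kinetic energy has units kg·m²/s².

Answer: kinetic energy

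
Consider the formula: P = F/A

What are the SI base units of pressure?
Units of each symbol in P = F/A:
  F (force): kg·m/s²
  A (area): m²  → in the denominator, contributes 1/m²

Multiplying the contributions: [kg·m/s²] · [1/m²]
Adding exponents of each base unit: kg: 1, m: -1, s: -2
SI base units of pressure: kg/(m·s²)

Answer: kg/(m·s²)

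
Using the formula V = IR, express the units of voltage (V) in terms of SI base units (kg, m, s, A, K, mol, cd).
Units of each symbol in V = IR:
  I (current): A
  R (resistance, in ohms): kg·m²/(s³·A²)

Multiplying the contributions: [A] · [kg·m²/(s³·A²)]
Adding exponents of each base unit: kg: 1, m: 2, s: -3, A: -1
SI base units of voltage: kg·m²/(s³·A)

Answer: kg·m²/(s³·A)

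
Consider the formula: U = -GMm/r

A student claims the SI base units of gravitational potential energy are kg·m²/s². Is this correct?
Units of each symbol in U = -GMm/r:
  G (gravitational constant): m³/(kg·s²)
  M (mass): kg
  m (mass): kg
  r (distance): m  → in the denominator, contributes 1/m
  The minus sign does not affect the units.

Multiplying the contributions: [m³/(kg·s²)] · [kg] · [kg] · [1/m]
Adding exponents of each base unit: kg: 1, m: 2, s: -2
SI base units of gravitational potential energy: kg·m²/s²

The claimed units kg·m²/s² match the derived units, so the claim is correct.

Answer: Yes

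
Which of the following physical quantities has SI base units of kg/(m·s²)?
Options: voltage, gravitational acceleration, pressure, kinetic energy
Checking the SI base units of each option:
  voltage (V = IR): kg·m²/(s³·A)  ✗
  gravitational acceleration (g = GM/r²): m/s²  ✗
  pressure (P = F/A): kg/(m·s²)  ✓ matches
  kinetic energy (E = ½mv²): kg·m²/s²  ✗

Only pressure has units kg/(m·s²).

Answer: pressure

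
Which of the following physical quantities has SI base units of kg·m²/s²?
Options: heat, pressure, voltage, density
Checking the SI base units of each option:
  heat (Q = mcΔT): kg·m²/s²  ✓ matches
  pressure (P = F/A): kg/(m·s²)  ✗
  voltage (V = IR): kg·m²/(s³·A)  ✗
  density (ρ = m/V): kg/m³  ✗

Only heat has units kg·m²/s².

Answer: heat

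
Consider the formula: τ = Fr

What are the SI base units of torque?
Units of each symbol in τ = Fr:
  F (force): kg·m/s²
  r (lever arm): m

Multiplying the contributions: [kg·m/s²] · [m]
Adding exponents of each base unit: kg: 1, m: 2, s: -2
SI base units of torque: kg·m²/s²

Answer: kg·m²/s²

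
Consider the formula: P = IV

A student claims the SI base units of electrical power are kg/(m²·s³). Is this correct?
Units of each symbol in P = IV:
  I (current): A
  V (voltage, in volts): kg·m²/(s³·A)

Multiplying the contributions: [A] · [kg·m²/(s³·A)]
Adding exponents of each base unit: kg: 1, m: 2, s: -3
SI base units of electrical power: kg·m²/s³

The claimed units kg/(m²·s³) (exponents kg: 1, m: -2, s: -3) do not match the derived units kg·m²/s³ (exponents kg: 1, m: 2, s: -3), so the claim is incorrect.

Answer: No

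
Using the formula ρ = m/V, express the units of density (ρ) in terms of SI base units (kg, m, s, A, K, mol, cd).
Units of each symbol in ρ = m/V:
  m (mass): kg
  V (volume): m³  → in the denominator, contributes 1/m³

Multiplying the contributions: [kg] · [1/m³]
Adding exponents of each base unit: kg: 1, m: -3
SI base units of density: kg/m³

Answer: kg/m³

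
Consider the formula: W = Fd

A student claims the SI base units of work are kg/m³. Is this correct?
Units of each symbol in W = Fd:
  F (force): kg·m/s²
  d (displacement): m

Multiplying the contributions: [kg·m/s²] · [m]
Adding exponents of each base unit: kg: 1, m: 2, s: -2
SI base units of work: kg·m²/s²

The claimed units kg/m³ (exponents kg: 1, m: -3) do not match the derived units kg·m²/s² (exponents kg: 1, m: 2, s: -2), so the claim is incorrect.

Answer: No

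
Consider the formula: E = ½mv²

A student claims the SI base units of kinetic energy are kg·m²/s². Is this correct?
Units of each symbol in E = ½mv²:
  m (mass): kg
  v (speed): m/s  → to the power 2, contributes m²/s²
  The factor ½ is dimensionless.

Multiplying the contributions: [kg] · [m²/s²]
Adding exponents of each base unit: kg: 1, m: 2, s: -2
SI base units of kinetic energy: kg·m²/s²

The claimed units kg·m²/s² match the derived units, so the claim is correct.

Answer: Yes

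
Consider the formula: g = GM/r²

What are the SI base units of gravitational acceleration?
Units of each symbol in g = GM/r²:
  G (gravitational constant): m³/(kg·s²)
  M (mass): kg
  r (distance): m  → to the power 2 in the denominator, contributes 1/m²

Multiplying the contributions: [m³/(kg·s²)] · [kg] · [1/m²]
Adding exponents of each base unit: m: 1, s: -2
SI base units of gravitational acceleration: m/s²

Answer: m/s²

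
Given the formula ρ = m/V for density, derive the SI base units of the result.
Units of each symbol in ρ = m/V:
  m (mass): kg
  V (volume): m³  → in the denominator, contributes 1/m³

Multiplying the contributions: [kg] · [1/m³]
Adding exponents of each base unit: kg: 1, m: -3
SI base units of density: kg/m³

Answer: kg/m³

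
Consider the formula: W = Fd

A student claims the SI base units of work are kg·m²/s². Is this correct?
Units of each symbol in W = Fd:
  F (force): kg·m/s²
  d (displacement): m

Multiplying the contributions: [kg·m/s²] · [m]
Adding exponents of each base unit: kg: 1, m: 2, s: -2
SI base units of work: kg·m²/s²

The claimed units kg·m²/s² match the derived units, so the claim is correct.

Answer: Yes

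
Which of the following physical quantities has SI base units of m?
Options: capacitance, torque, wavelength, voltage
Checking the SI base units of each option:
  capacitance (C = Q/V): s⁴·A²/(kg·m²)  ✗
  torque (τ = Fr): kg·m²/s²  ✗
  wavelength (λ = v/f): m  ✓ matches
  voltage (V = IR): kg·m²/(s³·A)  ✗

Only wavelength has units m.

Answer: wavelength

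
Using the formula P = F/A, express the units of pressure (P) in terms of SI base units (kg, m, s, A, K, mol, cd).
Units of each symbol in P = F/A:
  F (force): kg·m/s²
  A (area): m²  → in the denominator, contributes 1/m²

Multiplying the contributions: [kg·m/s²] · [1/m²]
Adding exponents of each base unit: kg: 1, m: -1, s: -2
SI base units of pressure: kg/(m·s²)

Answer: kg/(m·s²)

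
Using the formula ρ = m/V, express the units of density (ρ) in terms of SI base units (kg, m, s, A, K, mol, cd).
Units of each symbol in ρ = m/V:
  m (mass): kg
  V (volume): m³  → in the denominator, contributes 1/m³

Multiplying the contributions: [kg] · [1/m³]
Adding exponents of each base unit: kg: 1, m: -3
SI base units of density: kg/m³

Answer: kg/m³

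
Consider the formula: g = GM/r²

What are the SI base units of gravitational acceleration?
Units of each symbol in g = GM/r²:
  G (gravitational constant): m³/(kg·s²)
  M (mass): kg
  r (distance): m  → to the power 2 in the denominator, contributes 1/m²

Multiplying the contributions: [m³/(kg·s²)] · [kg] · [1/m²]
Adding exponents of each base unit: m: 1, s: -2
SI base units of gravitational acceleration: m/s²

Answer: m/s²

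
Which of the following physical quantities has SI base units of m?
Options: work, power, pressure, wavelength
Checking the SI base units of each option:
  work (W = Fd): kg·m²/s²  ✗
  power (P = W/t): kg·m²/s³  ✗
  pressure (P = F/A): kg/(m·s²)  ✗
  wavelength (λ = v/f): m  ✓ matches

Only wavelength has units m.

Answer: wavelength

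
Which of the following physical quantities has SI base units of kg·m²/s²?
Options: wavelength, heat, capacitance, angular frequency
Checking the SI base units of each option:
  wavelength (λ = v/f): m  ✗
  heat (Q = mcΔT): kg·m²/s²  ✓ matches
  capacitance (C = Q/V): s⁴·A²/(kg·m²)  ✗
  angular frequency (ω = 2πf): 1/s  ✗

Only heat has units kg·m²/s².

Answer: heat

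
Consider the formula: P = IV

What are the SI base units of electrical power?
Units of each symbol in P = IV:
  I (current): A
  V (voltage, in volts): kg·m²/(s³·A)

Multiplying the contributions: [A] · [kg·m²/(s³·A)]
Adding exponents of each base unit: kg: 1, m: 2, s: -3
SI base units of electrical power: kg·m²/s³

Answer: kg·m²/s³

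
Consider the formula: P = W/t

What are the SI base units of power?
Units of each symbol in P = W/t:
  W (work): kg·m²/s²
  t (time): s  → in the denominator, contributes 1/s

Multiplying the contributions: [kg·m²/s²] · [1/s]
Adding exponents of each base unit: kg: 1, m: 2, s: -3
SI base units of power: kg·m²/s³

Answer: kg·m²/s³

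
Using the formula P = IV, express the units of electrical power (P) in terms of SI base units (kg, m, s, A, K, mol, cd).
Units of each symbol in P = IV:
  I (current): A
  V (voltage, in volts): kg·m²/(s³·A)

Multiplying the contributions: [A] · [kg·m²/(s³·A)]
Adding exponents of each base unit: kg: 1, m: 2, s: -3
SI base units of electrical power: kg·m²/s³

Answer: kg·m²/s³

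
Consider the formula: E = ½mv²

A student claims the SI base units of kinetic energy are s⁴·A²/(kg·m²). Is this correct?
Units of each symbol in E = ½mv²:
  m (mass): kg
  v (speed): m/s  → to the power 2, contributes m²/s²
  The factor ½ is dimensionless.

Multiplying the contributions: [kg] · [m²/s²]
Adding exponents of each base unit: kg: 1, m: 2, s: -2
SI base units of kinetic energy: kg·m²/s²

The claimed units s⁴·A²/(kg·m²) (exponents kg: -1, m: -2, s: 4, A: 2) do not match the derived units kg·m²/s² (exponents kg: 1, m: 2, s: -2), so the claim is incorrect.

Answer: No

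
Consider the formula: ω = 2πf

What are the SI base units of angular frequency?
Units of each symbol in ω = 2πf:
  f (frequency): 1/s
  The factor 2π is dimensionless.

Multiplying the contributions: [1/s]
Adding exponents of each base unit: s: -1
SI base units of angular frequency: 1/s

Answer: 1/s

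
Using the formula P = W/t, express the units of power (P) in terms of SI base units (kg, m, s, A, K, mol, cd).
Units of each symbol in P = W/t:
  W (work): kg·m²/s²
  t (time): s  → in the denominator, contributes 1/s

Multiplying the contributions: [kg·m²/s²] · [1/s]
Adding exponents of each base unit: kg: 1, m: 2, s: -3
SI base units of power: kg·m²/s³

Answer: kg·m²/s³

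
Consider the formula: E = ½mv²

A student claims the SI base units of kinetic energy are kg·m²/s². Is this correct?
Units of each symbol in E = ½mv²:
  m (mass): kg
  v (speed): m/s  → to the power 2, contributes m²/s²
  The factor ½ is dimensionless.

Multiplying the contributions: [kg] · [m²/s²]
Adding exponents of each base unit: kg: 1, m: 2, s: -2
SI base units of kinetic energy: kg·m²/s²

The claimed units kg·m²/s² match the derived units, so the claim is correct.

Answer: Yes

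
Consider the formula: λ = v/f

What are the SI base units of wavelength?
Units of each symbol in λ = v/f:
  v (wave speed): m/s
  f (frequency): 1/s  → in the denominator, contributes s

Multiplying the contributions: [m/s] · [s]
Adding exponents of each base unit: m: 1
SI base units of wavelength: m

Answer: m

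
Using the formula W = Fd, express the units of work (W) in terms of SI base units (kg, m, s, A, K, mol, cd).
Units of each symbol in W = Fd:
  F (force): kg·m/s²
  d (displacement): m

Multiplying the contributions: [kg·m/s²] · [m]
Adding exponents of each base unit: kg: 1, m: 2, s: -2
SI base units of work: kg·m²/s²

Answer: kg·m²/s²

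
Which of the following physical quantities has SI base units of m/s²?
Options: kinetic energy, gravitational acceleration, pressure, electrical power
Checking the SI base units of each option:
  kinetic energy (E = ½mv²): kg·m²/s²  ✗
  gravitational acceleration (g = GM/r²): m/s²  ✓ matches
  pressure (P = F/A): kg/(m·s²)  ✗
  electrical power (P = IV): kg·m²/s³  ✗

Only gravitational acceleration has units m/s².

Answer: gravitational acceleration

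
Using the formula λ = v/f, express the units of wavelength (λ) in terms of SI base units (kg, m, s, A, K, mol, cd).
Units of each symbol in λ = v/f:
  v (wave speed): m/s
  f (frequency): 1/s  → in the denominator, contributes s

Multiplying the contributions: [m/s] · [s]
Adding exponents of each base unit: m: 1
SI base units of wavelength: m

Answer: m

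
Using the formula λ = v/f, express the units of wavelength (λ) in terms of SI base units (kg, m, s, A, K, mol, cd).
Units of each symbol in λ = v/f:
  v (wave speed): m/s
  f (frequency): 1/s  → in the denominator, contributes s

Multiplying the contributions: [m/s] · [s]
Adding exponents of each base unit: m: 1
SI base units of wavelength: m

Answer: m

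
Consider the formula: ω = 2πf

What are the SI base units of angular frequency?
Units of each symbol in ω = 2πf:
  f (frequency): 1/s
  The factor 2π is dimensionless.

Multiplying the contributions: [1/s]
Adding exponents of each base unit: s: -1
SI base units of angular frequency: 1/s

Answer: 1/s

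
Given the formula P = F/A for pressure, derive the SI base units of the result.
Units of each symbol in P = F/A:
  F (force): kg·m/s²
  A (area): m²  → in the denominator, contributes 1/m²

Multiplying the contributions: [kg·m/s²] · [1/m²]
Adding exponents of each base unit: kg: 1, m: -1, s: -2
SI base units of pressure: kg/(m·s²)

Answer: kg/(m·s²)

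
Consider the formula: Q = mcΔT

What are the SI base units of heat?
Units of each symbol in Q = mcΔT:
  m (mass): kg
  c (specific heat capacity, in J/(kg·K)): m²/(s²·K)
  ΔT (temperature change): K

Multiplying the contributions: [kg] · [m²/(s²·K)] · [K]
Adding exponents of each base unit: kg: 1, m: 2, s: -2
SI base units of heat: kg·m²/s²

Answer: kg·m²/s²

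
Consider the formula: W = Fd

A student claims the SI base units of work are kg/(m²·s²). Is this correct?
Units of each symbol in W = Fd:
  F (force): kg·m/s²
  d (displacement): m

Multiplying the contributions: [kg·m/s²] · [m]
Adding exponents of each base unit: kg: 1, m: 2, s: -2
SI base units of work: kg·m²/s²

The claimed units kg/(m²·s²) (exponents kg: 1, m: -2, s: -2) do not match the derived units kg·m²/s² (exponents kg: 1, m: 2, s: -2), so the claim is incorrect.

Answer: No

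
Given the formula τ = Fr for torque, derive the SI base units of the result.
Units of each symbol in τ = Fr:
  F (force): kg·m/s²
  r (lever arm): m

Multiplying the contributions: [kg·m/s²] · [m]
Adding exponents of each base unit: kg: 1, m: 2, s: -2
SI base units of torque: kg·m²/s²

Answer: kg·m²/s²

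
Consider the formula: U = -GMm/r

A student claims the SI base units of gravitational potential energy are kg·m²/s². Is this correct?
Units of each symbol in U = -GMm/r:
  G (gravitational constant): m³/(kg·s²)
  M (mass): kg
  m (mass): kg
  r (distance): m  → in the denominator, contributes 1/m
  The minus sign does not affect the units.

Multiplying the contributions: [m³/(kg·s²)] · [kg] · [kg] · [1/m]
Adding exponents of each base unit: kg: 1, m: 2, s: -2
SI base units of gravitational potential energy: kg·m²/s²

The claimed units kg·m²/s² match the derived units, so the claim is correct.

Answer: Yes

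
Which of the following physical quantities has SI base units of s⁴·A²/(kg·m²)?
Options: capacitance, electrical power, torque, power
Checking the SI base units of each option:
  capacitance (C = Q/V): s⁴·A²/(kg·m²)  ✓ matches
  electrical power (P = IV): kg·m²/s³  ✗
  torque (τ = Fr): kg·m²/s²  ✗
  power (P = W/t): kg·m²/s³  ✗

Only capacitance has units s⁴·A²/(kg·m²).

Answer: capacitance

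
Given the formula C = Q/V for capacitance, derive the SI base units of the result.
Units of each symbol in C = Q/V:
  Q (charge, in coulombs): s·A
  V (voltage, in volts): kg·m²/(s³·A)  → in the denominator, contributes s³·A/(kg·m²)

Multiplying the contributions: [s·A] · [s³·A/(kg·m²)]
Adding exponents of each base unit: kg: -1, m: -2, s: 4, A: 2
SI base units of capacitance: s⁴·A²/(kg·m²)

Answer: s⁴·A²/(kg·m²)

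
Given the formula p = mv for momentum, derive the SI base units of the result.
Units of each symbol in p = mv:
  m (mass): kg
  v (velocity): m/s

Multiplying the contributions: [kg] · [m/s]
Adding exponents of each base unit: kg: 1, m: 1, s: -1
SI base units of momentum: kg·m/s

Answer: kg·m/s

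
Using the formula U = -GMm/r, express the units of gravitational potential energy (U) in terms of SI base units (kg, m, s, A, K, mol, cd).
Units of each symbol in U = -GMm/r:
  G (gravitational constant): m³/(kg·s²)
  M (mass): kg
  m (mass): kg
  r (distance): m  → in the denominator, contributes 1/m
  The minus sign does not affect the units.

Multiplying the contributions: [m³/(kg·s²)] · [kg] · [kg] · [1/m]
Adding exponents of each base unit: kg: 1, m: 2, s: -2
SI base units of gravitational potential energy: kg·m²/s²

Answer: kg·m²/s²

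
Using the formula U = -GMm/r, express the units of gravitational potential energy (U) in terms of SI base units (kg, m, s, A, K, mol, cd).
Units of each symbol in U = -GMm/r:
  G (gravitational constant): m³/(kg·s²)
  M (mass): kg
  m (mass): kg
  r (distance): m  → in the denominator, contributes 1/m
  The minus sign does not affect the units.

Multiplying the contributions: [m³/(kg·s²)] · [kg] · [kg] · [1/m]
Adding exponents of each base unit: kg: 1, m: 2, s: -2
SI base units of gravitational potential energy: kg·m²/s²

Answer: kg·m²/s²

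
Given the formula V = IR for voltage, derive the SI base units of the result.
Units of each symbol in V = IR:
  I (current): A
  R (resistance, in ohms): kg·m²/(s³·A²)

Multiplying the contributions: [A] · [kg·m²/(s³·A²)]
Adding exponents of each base unit: kg: 1, m: 2, s: -3, A: -1
SI base units of voltage: kg·m²/(s³·A)

Answer: kg·m²/(s³·A)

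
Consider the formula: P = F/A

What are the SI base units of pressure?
Units of each symbol in P = F/A:
  F (force): kg·m/s²
  A (area): m²  → in the denominator, contributes 1/m²

Multiplying the contributions: [kg·m/s²] · [1/m²]
Adding exponents of each base unit: kg: 1, m: -1, s: -2
SI base units of pressure: kg/(m·s²)

Answer: kg/(m·s²)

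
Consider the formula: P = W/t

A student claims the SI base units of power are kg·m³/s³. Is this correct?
Units of each symbol in P = W/t:
  W (work): kg·m²/s²
  t (time): s  → in the denominator, contributes 1/s

Multiplying the contributions: [kg·m²/s²] · [1/s]
Adding exponents of each base unit: kg: 1, m: 2, s: -3
SI base units of power: kg·m²/s³

The claimed units kg·m³/s³ (exponents kg: 1, m: 3, s: -3) do not match the derived units kg·m²/s³ (exponents kg: 1, m: 2, s: -3), so the claim is incorrect.

Answer: No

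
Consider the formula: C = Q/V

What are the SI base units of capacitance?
Units of each symbol in C = Q/V:
  Q (charge, in coulombs): s·A
  V (voltage, in volts): kg·m²/(s³·A)  → in the denominator, contributes s³·A/(kg·m²)

Multiplying the contributions: [s·A] · [s³·A/(kg·m²)]
Adding exponents of each base unit: kg: -1, m: -2, s: 4, A: 2
SI base units of capacitance: s⁴·A²/(kg·m²)

Answer: s⁴·A²/(kg·m²)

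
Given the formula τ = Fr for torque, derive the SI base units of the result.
Units of each symbol in τ = Fr:
  F (force): kg·m/s²
  r (lever arm): m

Multiplying the contributions: [kg·m/s²] · [m]
Adding exponents of each base unit: kg: 1, m: 2, s: -2
SI base units of torque: kg·m²/s²

Answer: kg·m²/s²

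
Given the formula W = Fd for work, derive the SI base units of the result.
Units of each symbol in W = Fd:
  F (force): kg·m/s²
  d (displacement): m

Multiplying the contributions: [kg·m/s²] · [m]
Adding exponents of each base unit: kg: 1, m: 2, s: -2
SI base units of work: kg·m²/s²

Answer: kg·m²/s²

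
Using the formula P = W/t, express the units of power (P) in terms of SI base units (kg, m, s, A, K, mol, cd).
Units of each symbol in P = W/t:
  W (work): kg·m²/s²
  t (time): s  → in the denominator, contributes 1/s

Multiplying the contributions: [kg·m²/s²] · [1/s]
Adding exponents of each base unit: kg: 1, m: 2, s: -3
SI base units of power: kg·m²/s³

Answer: kg·m²/s³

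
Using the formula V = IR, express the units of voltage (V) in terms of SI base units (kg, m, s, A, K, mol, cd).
Units of each symbol in V = IR:
  I (current): A
  R (resistance, in ohms): kg·m²/(s³·A²)

Multiplying the contributions: [A] · [kg·m²/(s³·A²)]
Adding exponents of each base unit: kg: 1, m: 2, s: -3, A: -1
SI base units of voltage: kg·m²/(s³·A)

Answer: kg·m²/(s³·A)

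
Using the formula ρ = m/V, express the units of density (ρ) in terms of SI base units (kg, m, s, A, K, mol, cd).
Units of each symbol in ρ = m/V:
  m (mass): kg
  V (volume): m³  → in the denominator, contributes 1/m³

Multiplying the contributions: [kg] · [1/m³]
Adding exponents of each base unit: kg: 1, m: -3
SI base units of density: kg/m³

Answer: kg/m³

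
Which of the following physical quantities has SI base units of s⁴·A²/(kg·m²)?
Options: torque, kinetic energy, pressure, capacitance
Checking the SI base units of each option:
  torque (τ = Fr): kg·m²/s²  ✗
  kinetic energy (E = ½mv²): kg·m²/s²  ✗
  pressure (P = F/A): kg/(m·s²)  ✗
  capacitance (C = Q/V): s⁴·A²/(kg·m²)  ✓ matches

Only capacitance has units s⁴·A²/(kg·m²).

Answer: capacitance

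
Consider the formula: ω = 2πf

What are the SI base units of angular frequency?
Units of each symbol in ω = 2πf:
  f (frequency): 1/s
  The factor 2π is dimensionless.

Multiplying the contributions: [1/s]
Adding exponents of each base unit: s: -1
SI base units of angular frequency: 1/s

Answer: 1/s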